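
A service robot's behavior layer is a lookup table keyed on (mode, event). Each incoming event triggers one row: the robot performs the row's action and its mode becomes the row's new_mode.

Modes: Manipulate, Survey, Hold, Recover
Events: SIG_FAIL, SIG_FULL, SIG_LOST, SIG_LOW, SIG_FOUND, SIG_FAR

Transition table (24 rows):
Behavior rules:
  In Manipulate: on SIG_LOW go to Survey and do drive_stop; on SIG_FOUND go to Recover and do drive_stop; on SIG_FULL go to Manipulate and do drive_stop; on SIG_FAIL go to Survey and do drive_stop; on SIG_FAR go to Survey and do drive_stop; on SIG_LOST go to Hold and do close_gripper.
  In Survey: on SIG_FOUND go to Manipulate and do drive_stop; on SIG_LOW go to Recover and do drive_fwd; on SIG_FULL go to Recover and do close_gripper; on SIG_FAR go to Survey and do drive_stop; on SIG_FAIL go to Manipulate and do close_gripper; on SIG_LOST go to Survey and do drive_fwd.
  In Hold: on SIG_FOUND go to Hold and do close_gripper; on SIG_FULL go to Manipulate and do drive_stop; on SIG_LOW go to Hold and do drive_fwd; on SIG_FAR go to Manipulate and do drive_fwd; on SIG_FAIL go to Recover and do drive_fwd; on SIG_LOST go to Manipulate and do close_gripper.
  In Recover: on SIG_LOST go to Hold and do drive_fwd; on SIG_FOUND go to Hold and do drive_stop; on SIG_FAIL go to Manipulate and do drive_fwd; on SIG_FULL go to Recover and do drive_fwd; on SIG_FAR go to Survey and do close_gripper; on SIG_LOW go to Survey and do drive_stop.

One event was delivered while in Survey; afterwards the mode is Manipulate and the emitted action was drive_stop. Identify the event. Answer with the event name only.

SIG_FOUND

try SIG_FAIL: (Survey, SIG_FAIL) → (Manipulate, close_gripper)
try SIG_FULL: (Survey, SIG_FULL) → (Recover, close_gripper)
try SIG_LOST: (Survey, SIG_LOST) → (Survey, drive_fwd)
try SIG_LOW: (Survey, SIG_LOW) → (Recover, drive_fwd)
try SIG_FOUND: (Survey, SIG_FOUND) → (Manipulate, drive_stop)  ← matches
try SIG_FAR: (Survey, SIG_FAR) → (Survey, drive_stop)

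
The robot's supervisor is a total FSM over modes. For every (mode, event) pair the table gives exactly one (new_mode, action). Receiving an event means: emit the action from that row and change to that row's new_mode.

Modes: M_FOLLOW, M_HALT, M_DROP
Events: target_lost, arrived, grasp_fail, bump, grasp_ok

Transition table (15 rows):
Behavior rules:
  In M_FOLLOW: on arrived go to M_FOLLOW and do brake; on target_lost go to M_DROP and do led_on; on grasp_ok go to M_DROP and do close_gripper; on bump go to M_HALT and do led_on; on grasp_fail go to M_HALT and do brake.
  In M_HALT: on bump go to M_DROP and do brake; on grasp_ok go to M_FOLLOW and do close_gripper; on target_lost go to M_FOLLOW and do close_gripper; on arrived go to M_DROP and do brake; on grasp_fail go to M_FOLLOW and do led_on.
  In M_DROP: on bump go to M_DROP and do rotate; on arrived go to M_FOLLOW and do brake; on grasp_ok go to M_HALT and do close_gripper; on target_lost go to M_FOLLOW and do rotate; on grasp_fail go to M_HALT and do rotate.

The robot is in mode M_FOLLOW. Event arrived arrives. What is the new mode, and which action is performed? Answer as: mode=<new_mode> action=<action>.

mode=M_FOLLOW action=brake

current mode = M_FOLLOW; filter table to that mode:
  (M_FOLLOW, arrived) → (M_FOLLOW, brake)  ← event matches
  (M_FOLLOW, target_lost) → (M_DROP, led_on)
  (M_FOLLOW, grasp_ok) → (M_DROP, close_gripper)
  (M_FOLLOW, bump) → (M_HALT, led_on)
  (M_FOLLOW, grasp_fail) → (M_HALT, brake)
event = arrived selects (M_FOLLOW, brake)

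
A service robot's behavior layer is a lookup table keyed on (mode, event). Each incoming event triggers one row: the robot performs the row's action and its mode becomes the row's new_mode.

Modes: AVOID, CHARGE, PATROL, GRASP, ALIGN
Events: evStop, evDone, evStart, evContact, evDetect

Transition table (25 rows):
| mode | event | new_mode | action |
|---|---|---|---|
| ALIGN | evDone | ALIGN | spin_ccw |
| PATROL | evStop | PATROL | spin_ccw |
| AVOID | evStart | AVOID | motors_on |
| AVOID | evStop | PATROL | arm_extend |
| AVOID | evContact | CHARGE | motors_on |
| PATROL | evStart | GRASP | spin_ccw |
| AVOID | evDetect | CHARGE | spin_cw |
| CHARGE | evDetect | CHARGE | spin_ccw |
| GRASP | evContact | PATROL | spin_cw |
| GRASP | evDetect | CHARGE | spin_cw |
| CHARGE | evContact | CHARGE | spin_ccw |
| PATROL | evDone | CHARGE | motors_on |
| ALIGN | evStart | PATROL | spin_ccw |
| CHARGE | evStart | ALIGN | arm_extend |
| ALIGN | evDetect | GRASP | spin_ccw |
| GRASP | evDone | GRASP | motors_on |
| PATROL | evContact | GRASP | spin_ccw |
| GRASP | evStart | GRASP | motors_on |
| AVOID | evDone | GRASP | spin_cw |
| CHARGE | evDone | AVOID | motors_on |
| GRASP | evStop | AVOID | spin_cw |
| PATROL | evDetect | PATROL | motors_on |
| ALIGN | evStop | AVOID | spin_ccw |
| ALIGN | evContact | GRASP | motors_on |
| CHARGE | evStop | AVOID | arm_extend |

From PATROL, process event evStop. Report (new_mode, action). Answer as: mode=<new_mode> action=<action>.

current mode = PATROL; filter table to that mode:
  (PATROL, evStop) → (PATROL, spin_ccw)  ← event matches
  (PATROL, evStart) → (GRASP, spin_ccw)
  (PATROL, evDone) → (CHARGE, motors_on)
  (PATROL, evContact) → (GRASP, spin_ccw)
  (PATROL, evDetect) → (PATROL, motors_on)
event = evStop selects (PATROL, spin_ccw)

mode=PATROL action=spin_ccw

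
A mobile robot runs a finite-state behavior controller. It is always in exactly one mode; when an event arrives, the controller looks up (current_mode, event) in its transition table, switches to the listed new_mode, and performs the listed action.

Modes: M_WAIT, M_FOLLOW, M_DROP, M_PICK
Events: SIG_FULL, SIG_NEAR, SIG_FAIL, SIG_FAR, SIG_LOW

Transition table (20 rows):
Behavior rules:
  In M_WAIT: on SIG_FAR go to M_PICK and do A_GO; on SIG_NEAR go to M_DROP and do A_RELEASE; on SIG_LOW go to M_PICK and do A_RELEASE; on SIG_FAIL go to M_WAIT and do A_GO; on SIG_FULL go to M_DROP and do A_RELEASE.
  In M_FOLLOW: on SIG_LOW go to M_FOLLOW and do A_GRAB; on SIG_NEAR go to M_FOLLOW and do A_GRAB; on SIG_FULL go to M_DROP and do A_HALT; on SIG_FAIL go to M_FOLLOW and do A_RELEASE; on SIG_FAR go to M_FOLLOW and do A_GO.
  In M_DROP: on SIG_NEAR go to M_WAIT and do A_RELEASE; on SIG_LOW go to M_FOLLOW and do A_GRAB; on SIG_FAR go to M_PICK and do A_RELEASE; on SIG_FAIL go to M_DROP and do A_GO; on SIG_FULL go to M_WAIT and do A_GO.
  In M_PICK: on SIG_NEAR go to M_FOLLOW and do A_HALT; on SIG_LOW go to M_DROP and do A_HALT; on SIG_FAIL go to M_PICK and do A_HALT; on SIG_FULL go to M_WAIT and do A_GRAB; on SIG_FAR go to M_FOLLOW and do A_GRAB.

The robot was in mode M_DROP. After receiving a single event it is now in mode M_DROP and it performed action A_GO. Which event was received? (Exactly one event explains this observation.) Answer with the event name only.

SIG_FAIL

try SIG_FULL: (M_DROP, SIG_FULL) → (M_WAIT, A_GO)
try SIG_NEAR: (M_DROP, SIG_NEAR) → (M_WAIT, A_RELEASE)
try SIG_FAIL: (M_DROP, SIG_FAIL) → (M_DROP, A_GO)  ← matches
try SIG_FAR: (M_DROP, SIG_FAR) → (M_PICK, A_RELEASE)
try SIG_LOW: (M_DROP, SIG_LOW) → (M_FOLLOW, A_GRAB)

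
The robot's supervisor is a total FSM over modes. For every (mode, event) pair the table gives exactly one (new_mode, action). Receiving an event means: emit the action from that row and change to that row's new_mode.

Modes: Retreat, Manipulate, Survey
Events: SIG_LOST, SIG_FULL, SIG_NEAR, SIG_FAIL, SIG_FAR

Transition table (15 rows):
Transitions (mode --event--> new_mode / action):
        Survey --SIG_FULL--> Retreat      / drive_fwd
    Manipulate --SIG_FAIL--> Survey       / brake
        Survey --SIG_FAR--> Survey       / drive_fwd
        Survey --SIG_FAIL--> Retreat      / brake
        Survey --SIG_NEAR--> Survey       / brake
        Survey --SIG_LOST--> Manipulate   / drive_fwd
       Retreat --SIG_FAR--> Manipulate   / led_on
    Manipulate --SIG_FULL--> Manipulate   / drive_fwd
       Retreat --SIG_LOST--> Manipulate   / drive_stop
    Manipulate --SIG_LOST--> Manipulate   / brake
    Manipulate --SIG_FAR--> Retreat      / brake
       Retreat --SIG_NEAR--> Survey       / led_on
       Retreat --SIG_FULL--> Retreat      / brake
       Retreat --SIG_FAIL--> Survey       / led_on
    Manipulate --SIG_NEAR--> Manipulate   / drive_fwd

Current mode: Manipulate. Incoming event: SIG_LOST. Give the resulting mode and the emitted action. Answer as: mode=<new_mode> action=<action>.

current mode = Manipulate; filter table to that mode:
  (Manipulate, SIG_FAIL) → (Survey, brake)
  (Manipulate, SIG_FULL) → (Manipulate, drive_fwd)
  (Manipulate, SIG_LOST) → (Manipulate, brake)  ← event matches
  (Manipulate, SIG_FAR) → (Retreat, brake)
  (Manipulate, SIG_NEAR) → (Manipulate, drive_fwd)
event = SIG_LOST selects (Manipulate, brake)

mode=Manipulate action=brake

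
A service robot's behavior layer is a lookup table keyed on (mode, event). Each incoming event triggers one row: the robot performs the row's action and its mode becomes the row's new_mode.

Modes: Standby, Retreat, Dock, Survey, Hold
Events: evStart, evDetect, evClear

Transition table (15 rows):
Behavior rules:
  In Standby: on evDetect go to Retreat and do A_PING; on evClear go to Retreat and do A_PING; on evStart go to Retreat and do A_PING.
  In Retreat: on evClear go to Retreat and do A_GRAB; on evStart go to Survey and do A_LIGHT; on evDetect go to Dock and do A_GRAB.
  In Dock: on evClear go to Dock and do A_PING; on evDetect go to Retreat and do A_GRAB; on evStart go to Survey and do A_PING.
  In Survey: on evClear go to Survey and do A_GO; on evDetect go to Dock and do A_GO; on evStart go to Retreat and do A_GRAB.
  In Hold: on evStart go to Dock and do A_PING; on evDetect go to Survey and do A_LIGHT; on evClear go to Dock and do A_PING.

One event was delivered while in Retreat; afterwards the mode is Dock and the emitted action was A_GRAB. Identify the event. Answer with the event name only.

evDetect

try evStart: (Retreat, evStart) → (Survey, A_LIGHT)
try evDetect: (Retreat, evDetect) → (Dock, A_GRAB)  ← matches
try evClear: (Retreat, evClear) → (Retreat, A_GRAB)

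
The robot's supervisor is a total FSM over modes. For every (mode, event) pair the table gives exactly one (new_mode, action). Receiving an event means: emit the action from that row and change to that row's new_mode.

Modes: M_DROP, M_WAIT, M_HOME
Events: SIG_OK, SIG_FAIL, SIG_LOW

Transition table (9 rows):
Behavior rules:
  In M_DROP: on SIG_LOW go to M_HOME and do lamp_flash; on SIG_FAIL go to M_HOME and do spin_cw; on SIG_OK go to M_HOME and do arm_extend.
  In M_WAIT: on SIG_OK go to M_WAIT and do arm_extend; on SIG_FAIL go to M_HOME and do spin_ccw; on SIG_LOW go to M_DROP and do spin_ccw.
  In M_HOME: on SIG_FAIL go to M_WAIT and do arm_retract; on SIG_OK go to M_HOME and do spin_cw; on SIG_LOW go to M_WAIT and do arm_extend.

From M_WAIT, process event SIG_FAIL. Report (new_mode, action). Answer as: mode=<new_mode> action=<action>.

mode=M_HOME action=spin_ccw

current mode = M_WAIT; filter table to that mode:
  (M_WAIT, SIG_OK) → (M_WAIT, arm_extend)
  (M_WAIT, SIG_FAIL) → (M_HOME, spin_ccw)  ← event matches
  (M_WAIT, SIG_LOW) → (M_DROP, spin_ccw)
event = SIG_FAIL selects (M_HOME, spin_ccw)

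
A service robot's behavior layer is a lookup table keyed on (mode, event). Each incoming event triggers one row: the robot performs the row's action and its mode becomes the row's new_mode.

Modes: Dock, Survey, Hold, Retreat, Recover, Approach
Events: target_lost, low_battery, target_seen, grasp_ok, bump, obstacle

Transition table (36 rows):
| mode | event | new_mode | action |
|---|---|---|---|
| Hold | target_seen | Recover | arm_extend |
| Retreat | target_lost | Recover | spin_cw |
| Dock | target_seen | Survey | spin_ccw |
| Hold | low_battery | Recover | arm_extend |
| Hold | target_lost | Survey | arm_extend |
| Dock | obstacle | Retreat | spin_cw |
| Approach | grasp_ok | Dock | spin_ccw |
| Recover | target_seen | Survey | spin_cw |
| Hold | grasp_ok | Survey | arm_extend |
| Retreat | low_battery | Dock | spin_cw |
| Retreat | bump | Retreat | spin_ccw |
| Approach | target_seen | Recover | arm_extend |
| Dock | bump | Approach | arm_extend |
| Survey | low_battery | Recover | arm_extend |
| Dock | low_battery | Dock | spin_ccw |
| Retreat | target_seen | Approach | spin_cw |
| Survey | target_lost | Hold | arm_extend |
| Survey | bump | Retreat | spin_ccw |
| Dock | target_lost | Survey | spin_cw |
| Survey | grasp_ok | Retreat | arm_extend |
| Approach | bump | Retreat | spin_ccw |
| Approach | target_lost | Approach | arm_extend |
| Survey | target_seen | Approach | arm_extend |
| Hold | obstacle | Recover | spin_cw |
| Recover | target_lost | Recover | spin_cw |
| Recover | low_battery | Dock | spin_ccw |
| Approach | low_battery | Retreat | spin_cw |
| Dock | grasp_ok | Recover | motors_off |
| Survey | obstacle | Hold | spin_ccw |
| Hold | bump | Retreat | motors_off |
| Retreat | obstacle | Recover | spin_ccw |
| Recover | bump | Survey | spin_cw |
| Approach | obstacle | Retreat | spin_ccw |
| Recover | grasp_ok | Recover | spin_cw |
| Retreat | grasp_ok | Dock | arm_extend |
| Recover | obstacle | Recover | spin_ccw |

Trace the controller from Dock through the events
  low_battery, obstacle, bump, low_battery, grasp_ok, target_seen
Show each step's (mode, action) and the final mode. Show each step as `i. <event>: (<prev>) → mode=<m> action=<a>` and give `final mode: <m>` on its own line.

1. low_battery: (Dock) → mode=Dock action=spin_ccw
2. obstacle: (Dock) → mode=Retreat action=spin_cw
3. bump: (Retreat) → mode=Retreat action=spin_ccw
4. low_battery: (Retreat) → mode=Dock action=spin_cw
5. grasp_ok: (Dock) → mode=Recover action=motors_off
6. target_seen: (Recover) → mode=Survey action=spin_cw

final mode: Survey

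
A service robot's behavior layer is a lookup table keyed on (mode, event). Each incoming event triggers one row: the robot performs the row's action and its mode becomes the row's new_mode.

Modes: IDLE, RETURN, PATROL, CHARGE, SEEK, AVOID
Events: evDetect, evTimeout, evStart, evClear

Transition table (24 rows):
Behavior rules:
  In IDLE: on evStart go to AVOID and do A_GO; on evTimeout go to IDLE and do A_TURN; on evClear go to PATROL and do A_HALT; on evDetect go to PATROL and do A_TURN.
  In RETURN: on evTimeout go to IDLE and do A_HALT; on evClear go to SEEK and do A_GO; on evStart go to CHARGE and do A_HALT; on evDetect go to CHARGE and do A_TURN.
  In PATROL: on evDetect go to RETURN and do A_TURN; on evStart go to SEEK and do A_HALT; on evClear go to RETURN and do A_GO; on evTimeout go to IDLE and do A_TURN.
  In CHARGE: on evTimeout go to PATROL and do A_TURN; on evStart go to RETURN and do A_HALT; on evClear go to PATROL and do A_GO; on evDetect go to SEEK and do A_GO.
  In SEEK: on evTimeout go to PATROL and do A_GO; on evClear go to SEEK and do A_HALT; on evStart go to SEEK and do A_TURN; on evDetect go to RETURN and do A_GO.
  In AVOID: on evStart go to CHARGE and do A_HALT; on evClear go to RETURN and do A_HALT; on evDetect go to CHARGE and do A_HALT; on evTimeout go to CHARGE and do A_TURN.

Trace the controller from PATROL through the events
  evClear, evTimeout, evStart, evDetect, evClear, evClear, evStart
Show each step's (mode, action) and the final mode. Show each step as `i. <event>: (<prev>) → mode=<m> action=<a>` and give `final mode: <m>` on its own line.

1. evClear: (PATROL) → mode=RETURN action=A_GO
2. evTimeout: (RETURN) → mode=IDLE action=A_HALT
3. evStart: (IDLE) → mode=AVOID action=A_GO
4. evDetect: (AVOID) → mode=CHARGE action=A_HALT
5. evClear: (CHARGE) → mode=PATROL action=A_GO
6. evClear: (PATROL) → mode=RETURN action=A_GO
7. evStart: (RETURN) → mode=CHARGE action=A_HALT

final mode: CHARGE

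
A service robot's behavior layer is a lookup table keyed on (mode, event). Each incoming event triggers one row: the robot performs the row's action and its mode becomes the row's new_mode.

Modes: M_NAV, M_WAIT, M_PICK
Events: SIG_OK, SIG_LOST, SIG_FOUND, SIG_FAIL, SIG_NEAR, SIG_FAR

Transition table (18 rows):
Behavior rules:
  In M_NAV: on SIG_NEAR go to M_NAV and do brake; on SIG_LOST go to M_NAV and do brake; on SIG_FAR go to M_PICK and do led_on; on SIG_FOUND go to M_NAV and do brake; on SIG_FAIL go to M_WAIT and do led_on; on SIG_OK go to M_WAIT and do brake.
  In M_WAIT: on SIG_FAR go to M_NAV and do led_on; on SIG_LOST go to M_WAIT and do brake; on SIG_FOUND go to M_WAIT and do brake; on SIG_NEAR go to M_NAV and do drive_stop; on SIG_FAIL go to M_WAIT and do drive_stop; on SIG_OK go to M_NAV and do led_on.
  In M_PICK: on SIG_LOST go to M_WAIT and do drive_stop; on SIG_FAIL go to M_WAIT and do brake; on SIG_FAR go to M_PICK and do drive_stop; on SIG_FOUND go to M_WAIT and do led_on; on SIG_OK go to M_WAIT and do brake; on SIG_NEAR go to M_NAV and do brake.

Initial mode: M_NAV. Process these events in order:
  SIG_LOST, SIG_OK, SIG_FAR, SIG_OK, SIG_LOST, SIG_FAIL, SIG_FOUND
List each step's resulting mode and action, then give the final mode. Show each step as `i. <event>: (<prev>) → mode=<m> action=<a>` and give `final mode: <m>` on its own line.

final mode: M_WAIT

1. SIG_LOST: (M_NAV) → mode=M_NAV action=brake
2. SIG_OK: (M_NAV) → mode=M_WAIT action=brake
3. SIG_FAR: (M_WAIT) → mode=M_NAV action=led_on
4. SIG_OK: (M_NAV) → mode=M_WAIT action=brake
5. SIG_LOST: (M_WAIT) → mode=M_WAIT action=brake
6. SIG_FAIL: (M_WAIT) → mode=M_WAIT action=drive_stop
7. SIG_FOUND: (M_WAIT) → mode=M_WAIT action=brake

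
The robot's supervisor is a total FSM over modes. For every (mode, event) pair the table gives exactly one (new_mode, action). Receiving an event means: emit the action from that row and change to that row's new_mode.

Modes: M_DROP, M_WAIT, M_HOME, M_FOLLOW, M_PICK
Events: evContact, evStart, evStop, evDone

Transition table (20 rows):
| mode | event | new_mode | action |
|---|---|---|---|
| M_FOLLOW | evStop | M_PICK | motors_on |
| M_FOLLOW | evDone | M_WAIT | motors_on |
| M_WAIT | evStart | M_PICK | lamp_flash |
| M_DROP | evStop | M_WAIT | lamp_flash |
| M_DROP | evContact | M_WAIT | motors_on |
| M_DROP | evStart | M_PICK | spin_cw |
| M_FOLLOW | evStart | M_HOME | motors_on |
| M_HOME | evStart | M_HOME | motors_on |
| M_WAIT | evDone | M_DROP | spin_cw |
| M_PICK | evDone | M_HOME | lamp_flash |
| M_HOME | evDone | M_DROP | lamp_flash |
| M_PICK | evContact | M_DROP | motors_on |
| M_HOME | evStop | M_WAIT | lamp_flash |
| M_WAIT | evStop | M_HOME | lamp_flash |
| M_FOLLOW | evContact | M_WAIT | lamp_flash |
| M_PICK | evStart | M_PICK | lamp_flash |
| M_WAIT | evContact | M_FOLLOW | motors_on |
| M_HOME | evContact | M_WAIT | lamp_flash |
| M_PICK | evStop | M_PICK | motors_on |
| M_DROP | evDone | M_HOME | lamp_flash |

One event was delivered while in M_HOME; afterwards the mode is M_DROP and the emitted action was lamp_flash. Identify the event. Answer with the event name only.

try evContact: (M_HOME, evContact) → (M_WAIT, lamp_flash)
try evStart: (M_HOME, evStart) → (M_HOME, motors_on)
try evStop: (M_HOME, evStop) → (M_WAIT, lamp_flash)
try evDone: (M_HOME, evDone) → (M_DROP, lamp_flash)  ← matches

evDone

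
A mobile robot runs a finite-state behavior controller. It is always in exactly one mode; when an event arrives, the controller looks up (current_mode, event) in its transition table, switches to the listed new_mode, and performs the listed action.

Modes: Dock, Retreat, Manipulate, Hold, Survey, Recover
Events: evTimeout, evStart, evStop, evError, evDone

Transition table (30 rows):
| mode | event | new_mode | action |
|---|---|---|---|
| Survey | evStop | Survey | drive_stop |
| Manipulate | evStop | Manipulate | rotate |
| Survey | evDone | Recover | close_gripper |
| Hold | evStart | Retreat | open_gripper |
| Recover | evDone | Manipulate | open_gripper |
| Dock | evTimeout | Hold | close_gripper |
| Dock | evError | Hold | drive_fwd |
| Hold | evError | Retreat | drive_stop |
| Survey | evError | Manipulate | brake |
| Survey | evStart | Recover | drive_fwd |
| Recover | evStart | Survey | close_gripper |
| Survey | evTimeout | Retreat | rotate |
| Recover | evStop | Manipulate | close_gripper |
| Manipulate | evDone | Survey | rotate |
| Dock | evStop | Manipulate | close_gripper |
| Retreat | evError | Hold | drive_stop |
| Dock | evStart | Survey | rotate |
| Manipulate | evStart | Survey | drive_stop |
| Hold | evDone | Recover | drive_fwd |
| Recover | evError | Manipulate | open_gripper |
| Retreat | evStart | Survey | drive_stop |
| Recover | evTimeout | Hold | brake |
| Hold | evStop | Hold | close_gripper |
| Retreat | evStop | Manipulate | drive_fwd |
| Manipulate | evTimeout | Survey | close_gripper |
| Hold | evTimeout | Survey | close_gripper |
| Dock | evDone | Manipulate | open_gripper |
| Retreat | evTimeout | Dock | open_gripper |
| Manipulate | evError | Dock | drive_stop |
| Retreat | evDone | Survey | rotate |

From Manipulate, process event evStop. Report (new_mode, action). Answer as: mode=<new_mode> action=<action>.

mode=Manipulate action=rotate

current mode = Manipulate; filter table to that mode:
  (Manipulate, evStop) → (Manipulate, rotate)  ← event matches
  (Manipulate, evDone) → (Survey, rotate)
  (Manipulate, evStart) → (Survey, drive_stop)
  (Manipulate, evTimeout) → (Survey, close_gripper)
  (Manipulate, evError) → (Dock, drive_stop)
event = evStop selects (Manipulate, rotate)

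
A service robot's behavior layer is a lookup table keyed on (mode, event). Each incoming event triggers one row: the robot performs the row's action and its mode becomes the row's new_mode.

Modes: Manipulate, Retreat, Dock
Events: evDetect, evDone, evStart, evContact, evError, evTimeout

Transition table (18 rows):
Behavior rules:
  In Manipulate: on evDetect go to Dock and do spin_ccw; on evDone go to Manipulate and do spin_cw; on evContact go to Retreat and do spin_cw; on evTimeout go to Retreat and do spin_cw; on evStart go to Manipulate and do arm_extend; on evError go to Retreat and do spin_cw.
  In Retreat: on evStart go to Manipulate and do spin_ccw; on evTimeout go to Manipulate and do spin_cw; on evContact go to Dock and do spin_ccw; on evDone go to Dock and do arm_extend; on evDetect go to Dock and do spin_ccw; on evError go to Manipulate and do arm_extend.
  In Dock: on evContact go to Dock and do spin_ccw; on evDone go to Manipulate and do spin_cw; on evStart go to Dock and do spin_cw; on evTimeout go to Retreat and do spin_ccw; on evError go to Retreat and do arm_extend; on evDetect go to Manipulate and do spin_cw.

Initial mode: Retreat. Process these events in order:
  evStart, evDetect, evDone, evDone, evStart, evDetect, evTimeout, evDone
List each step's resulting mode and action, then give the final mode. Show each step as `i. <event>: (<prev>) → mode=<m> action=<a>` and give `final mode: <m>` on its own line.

1. evStart: (Retreat) → mode=Manipulate action=spin_ccw
2. evDetect: (Manipulate) → mode=Dock action=spin_ccw
3. evDone: (Dock) → mode=Manipulate action=spin_cw
4. evDone: (Manipulate) → mode=Manipulate action=spin_cw
5. evStart: (Manipulate) → mode=Manipulate action=arm_extend
6. evDetect: (Manipulate) → mode=Dock action=spin_ccw
7. evTimeout: (Dock) → mode=Retreat action=spin_ccw
8. evDone: (Retreat) → mode=Dock action=arm_extend

final mode: Dock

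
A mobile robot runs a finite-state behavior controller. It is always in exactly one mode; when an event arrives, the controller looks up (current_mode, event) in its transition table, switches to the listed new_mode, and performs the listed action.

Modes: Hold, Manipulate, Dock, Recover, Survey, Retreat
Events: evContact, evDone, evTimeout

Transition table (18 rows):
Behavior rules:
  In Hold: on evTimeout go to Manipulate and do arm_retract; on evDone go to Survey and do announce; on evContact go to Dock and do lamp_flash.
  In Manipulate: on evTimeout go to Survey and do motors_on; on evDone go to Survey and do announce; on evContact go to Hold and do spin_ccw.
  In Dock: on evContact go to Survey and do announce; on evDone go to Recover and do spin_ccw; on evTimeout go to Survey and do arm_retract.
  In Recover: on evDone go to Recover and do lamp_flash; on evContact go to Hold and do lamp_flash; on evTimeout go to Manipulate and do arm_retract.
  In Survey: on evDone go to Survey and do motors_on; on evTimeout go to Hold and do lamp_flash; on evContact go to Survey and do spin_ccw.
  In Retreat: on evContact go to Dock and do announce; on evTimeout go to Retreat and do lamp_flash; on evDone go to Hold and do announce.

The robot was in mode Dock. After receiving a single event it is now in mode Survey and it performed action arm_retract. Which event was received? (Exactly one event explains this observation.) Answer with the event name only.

evTimeout

try evContact: (Dock, evContact) → (Survey, announce)
try evDone: (Dock, evDone) → (Recover, spin_ccw)
try evTimeout: (Dock, evTimeout) → (Survey, arm_retract)  ← matches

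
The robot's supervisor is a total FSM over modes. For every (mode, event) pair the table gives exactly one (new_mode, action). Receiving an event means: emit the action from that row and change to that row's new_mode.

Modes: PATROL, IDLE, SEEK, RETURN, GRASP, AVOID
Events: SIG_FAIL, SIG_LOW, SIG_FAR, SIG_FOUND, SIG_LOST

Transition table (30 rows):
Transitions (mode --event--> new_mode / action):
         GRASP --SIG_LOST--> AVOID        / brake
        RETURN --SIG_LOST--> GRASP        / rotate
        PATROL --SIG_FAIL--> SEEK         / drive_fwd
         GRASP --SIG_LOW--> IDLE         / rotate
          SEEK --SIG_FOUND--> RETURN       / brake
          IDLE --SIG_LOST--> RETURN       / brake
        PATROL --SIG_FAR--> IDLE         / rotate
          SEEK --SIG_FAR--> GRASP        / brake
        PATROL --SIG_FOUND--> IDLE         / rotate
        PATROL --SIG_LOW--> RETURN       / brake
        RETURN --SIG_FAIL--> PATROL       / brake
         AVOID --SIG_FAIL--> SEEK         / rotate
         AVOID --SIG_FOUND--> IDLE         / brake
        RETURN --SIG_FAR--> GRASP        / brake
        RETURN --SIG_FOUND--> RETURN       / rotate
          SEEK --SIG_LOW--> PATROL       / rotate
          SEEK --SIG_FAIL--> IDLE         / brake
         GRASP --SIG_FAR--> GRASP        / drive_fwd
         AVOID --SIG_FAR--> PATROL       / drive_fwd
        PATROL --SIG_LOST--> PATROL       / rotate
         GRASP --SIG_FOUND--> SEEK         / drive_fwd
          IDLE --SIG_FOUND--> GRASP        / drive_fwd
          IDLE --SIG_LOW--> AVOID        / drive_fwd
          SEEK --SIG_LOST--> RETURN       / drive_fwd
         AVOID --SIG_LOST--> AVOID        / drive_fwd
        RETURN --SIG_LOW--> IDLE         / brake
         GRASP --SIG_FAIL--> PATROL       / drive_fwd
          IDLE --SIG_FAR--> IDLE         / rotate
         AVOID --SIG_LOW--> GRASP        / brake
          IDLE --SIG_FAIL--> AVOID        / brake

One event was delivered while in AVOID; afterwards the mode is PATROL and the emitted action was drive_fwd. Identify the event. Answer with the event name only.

SIG_FAR

try SIG_FAIL: (AVOID, SIG_FAIL) → (SEEK, rotate)
try SIG_LOW: (AVOID, SIG_LOW) → (GRASP, brake)
try SIG_FAR: (AVOID, SIG_FAR) → (PATROL, drive_fwd)  ← matches
try SIG_FOUND: (AVOID, SIG_FOUND) → (IDLE, brake)
try SIG_LOST: (AVOID, SIG_LOST) → (AVOID, drive_fwd)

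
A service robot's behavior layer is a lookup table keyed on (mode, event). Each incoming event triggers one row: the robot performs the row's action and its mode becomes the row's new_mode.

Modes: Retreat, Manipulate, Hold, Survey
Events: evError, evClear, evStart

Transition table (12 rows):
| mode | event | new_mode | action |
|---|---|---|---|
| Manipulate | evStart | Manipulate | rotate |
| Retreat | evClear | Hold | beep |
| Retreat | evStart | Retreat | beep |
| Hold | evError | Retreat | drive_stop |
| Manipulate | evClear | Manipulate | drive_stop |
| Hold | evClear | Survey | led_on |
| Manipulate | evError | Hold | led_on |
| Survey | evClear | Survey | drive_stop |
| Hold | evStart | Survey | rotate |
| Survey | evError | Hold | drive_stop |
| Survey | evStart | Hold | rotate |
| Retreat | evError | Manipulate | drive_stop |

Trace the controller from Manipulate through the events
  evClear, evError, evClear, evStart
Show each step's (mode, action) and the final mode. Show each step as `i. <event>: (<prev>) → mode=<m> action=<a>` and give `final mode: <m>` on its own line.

final mode: Hold

1. evClear: (Manipulate) → mode=Manipulate action=drive_stop
2. evError: (Manipulate) → mode=Hold action=led_on
3. evClear: (Hold) → mode=Survey action=led_on
4. evStart: (Survey) → mode=Hold action=rotate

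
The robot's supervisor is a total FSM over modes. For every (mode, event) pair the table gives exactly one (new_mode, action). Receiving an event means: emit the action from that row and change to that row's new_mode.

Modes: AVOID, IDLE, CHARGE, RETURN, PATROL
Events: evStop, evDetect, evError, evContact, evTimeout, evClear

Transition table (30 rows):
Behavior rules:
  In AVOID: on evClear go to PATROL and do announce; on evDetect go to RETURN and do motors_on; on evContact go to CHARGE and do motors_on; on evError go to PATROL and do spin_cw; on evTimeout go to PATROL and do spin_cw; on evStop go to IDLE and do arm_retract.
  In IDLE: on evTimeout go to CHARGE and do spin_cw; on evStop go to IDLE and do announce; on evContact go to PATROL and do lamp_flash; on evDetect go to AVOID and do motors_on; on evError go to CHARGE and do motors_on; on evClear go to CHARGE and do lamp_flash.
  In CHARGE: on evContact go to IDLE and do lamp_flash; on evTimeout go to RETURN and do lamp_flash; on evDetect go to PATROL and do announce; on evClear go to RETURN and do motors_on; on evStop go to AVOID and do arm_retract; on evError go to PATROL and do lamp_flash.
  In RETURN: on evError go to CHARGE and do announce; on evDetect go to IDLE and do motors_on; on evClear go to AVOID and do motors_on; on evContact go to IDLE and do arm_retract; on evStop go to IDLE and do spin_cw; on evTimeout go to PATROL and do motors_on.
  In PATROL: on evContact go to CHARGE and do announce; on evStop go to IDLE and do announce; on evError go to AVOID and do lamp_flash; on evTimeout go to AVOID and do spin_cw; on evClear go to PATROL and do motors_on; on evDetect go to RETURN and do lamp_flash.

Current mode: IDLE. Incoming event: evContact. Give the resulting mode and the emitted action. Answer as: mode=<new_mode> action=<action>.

mode=PATROL action=lamp_flash

current mode = IDLE; filter table to that mode:
  (IDLE, evTimeout) → (CHARGE, spin_cw)
  (IDLE, evStop) → (IDLE, announce)
  (IDLE, evContact) → (PATROL, lamp_flash)  ← event matches
  (IDLE, evDetect) → (AVOID, motors_on)
  (IDLE, evError) → (CHARGE, motors_on)
  (IDLE, evClear) → (CHARGE, lamp_flash)
event = evContact selects (PATROL, lamp_flash)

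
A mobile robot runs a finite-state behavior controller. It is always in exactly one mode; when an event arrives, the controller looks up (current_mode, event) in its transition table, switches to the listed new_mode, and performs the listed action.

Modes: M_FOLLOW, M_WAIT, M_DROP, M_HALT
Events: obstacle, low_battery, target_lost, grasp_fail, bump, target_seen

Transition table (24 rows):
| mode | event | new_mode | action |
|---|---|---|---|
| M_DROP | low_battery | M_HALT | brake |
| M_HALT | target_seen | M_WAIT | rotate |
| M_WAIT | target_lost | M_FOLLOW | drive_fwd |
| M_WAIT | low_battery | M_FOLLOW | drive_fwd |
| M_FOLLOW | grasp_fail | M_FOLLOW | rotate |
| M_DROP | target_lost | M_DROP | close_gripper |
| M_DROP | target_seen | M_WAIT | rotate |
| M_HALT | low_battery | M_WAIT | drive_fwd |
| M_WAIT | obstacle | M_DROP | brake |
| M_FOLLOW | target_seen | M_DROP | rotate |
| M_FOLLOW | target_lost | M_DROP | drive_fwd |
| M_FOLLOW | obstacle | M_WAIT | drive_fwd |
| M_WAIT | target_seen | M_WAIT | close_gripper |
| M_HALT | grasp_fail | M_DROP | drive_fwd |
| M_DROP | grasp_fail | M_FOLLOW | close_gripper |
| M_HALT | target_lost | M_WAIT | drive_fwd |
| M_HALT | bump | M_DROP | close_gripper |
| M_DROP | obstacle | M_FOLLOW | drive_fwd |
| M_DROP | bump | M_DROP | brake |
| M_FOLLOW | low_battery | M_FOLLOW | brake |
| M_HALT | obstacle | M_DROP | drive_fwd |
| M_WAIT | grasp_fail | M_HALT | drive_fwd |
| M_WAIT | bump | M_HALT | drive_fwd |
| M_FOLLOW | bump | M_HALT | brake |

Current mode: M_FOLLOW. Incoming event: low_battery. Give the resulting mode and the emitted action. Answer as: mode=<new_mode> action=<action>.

current mode = M_FOLLOW; filter table to that mode:
  (M_FOLLOW, grasp_fail) → (M_FOLLOW, rotate)
  (M_FOLLOW, target_seen) → (M_DROP, rotate)
  (M_FOLLOW, target_lost) → (M_DROP, drive_fwd)
  (M_FOLLOW, obstacle) → (M_WAIT, drive_fwd)
  (M_FOLLOW, low_battery) → (M_FOLLOW, brake)  ← event matches
  (M_FOLLOW, bump) → (M_HALT, brake)
event = low_battery selects (M_FOLLOW, brake)

mode=M_FOLLOW action=brake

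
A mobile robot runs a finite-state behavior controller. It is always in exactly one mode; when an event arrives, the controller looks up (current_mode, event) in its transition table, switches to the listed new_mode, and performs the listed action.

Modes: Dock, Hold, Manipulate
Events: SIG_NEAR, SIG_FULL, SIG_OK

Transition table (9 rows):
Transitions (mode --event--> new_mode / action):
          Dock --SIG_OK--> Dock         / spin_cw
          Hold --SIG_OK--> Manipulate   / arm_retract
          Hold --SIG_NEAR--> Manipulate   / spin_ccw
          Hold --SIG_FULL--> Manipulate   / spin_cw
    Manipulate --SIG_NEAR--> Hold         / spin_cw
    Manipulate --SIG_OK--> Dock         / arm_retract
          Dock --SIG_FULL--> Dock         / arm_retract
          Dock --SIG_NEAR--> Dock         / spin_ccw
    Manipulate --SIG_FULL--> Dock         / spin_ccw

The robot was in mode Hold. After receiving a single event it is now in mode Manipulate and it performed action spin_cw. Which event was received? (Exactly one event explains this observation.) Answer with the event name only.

SIG_FULL

try SIG_NEAR: (Hold, SIG_NEAR) → (Manipulate, spin_ccw)
try SIG_FULL: (Hold, SIG_FULL) → (Manipulate, spin_cw)  ← matches
try SIG_OK: (Hold, SIG_OK) → (Manipulate, arm_retract)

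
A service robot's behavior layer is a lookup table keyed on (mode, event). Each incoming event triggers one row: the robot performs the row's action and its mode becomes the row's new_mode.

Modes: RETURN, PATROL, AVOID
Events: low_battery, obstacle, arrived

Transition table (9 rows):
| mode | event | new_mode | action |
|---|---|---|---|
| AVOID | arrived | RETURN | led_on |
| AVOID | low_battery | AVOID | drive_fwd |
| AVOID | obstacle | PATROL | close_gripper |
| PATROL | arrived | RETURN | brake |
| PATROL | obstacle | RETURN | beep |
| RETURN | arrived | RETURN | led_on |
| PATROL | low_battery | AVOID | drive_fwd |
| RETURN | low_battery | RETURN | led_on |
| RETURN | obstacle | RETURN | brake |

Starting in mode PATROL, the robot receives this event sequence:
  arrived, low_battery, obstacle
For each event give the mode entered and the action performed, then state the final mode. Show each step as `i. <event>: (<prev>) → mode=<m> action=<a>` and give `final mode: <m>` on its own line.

1. arrived: (PATROL) → mode=RETURN action=brake
2. low_battery: (RETURN) → mode=RETURN action=led_on
3. obstacle: (RETURN) → mode=RETURN action=brake

final mode: RETURN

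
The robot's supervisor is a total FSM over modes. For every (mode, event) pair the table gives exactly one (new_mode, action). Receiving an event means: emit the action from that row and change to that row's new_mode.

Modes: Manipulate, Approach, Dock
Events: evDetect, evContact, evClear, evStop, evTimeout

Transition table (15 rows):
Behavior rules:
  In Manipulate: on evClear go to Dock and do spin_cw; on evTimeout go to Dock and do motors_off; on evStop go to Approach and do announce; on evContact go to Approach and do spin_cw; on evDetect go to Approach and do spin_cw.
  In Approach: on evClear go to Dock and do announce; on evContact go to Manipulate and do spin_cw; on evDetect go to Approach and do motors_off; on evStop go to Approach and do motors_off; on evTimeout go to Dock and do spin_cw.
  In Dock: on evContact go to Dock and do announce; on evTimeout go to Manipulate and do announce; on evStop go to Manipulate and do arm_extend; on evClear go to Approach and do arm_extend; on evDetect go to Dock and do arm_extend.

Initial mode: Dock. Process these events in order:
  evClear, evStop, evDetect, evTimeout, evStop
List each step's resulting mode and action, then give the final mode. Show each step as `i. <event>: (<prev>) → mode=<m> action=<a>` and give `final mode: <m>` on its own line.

1. evClear: (Dock) → mode=Approach action=arm_extend
2. evStop: (Approach) → mode=Approach action=motors_off
3. evDetect: (Approach) → mode=Approach action=motors_off
4. evTimeout: (Approach) → mode=Dock action=spin_cw
5. evStop: (Dock) → mode=Manipulate action=arm_extend

final mode: Manipulate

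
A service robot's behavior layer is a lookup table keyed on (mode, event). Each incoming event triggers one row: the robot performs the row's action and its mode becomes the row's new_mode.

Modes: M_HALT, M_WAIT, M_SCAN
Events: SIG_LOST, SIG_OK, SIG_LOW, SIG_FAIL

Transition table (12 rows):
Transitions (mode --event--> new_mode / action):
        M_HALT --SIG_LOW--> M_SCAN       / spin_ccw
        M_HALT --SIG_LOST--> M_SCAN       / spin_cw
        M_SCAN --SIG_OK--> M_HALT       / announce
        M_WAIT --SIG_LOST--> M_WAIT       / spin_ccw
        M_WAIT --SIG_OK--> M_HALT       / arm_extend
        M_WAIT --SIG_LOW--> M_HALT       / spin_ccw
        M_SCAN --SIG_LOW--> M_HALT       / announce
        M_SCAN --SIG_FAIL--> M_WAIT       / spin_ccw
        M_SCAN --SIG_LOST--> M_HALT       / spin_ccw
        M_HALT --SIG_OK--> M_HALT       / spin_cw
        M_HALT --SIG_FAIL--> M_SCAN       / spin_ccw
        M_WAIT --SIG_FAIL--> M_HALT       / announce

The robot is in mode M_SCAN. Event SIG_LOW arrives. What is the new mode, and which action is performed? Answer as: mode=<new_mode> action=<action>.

current mode = M_SCAN; filter table to that mode:
  (M_SCAN, SIG_OK) → (M_HALT, announce)
  (M_SCAN, SIG_LOW) → (M_HALT, announce)  ← event matches
  (M_SCAN, SIG_FAIL) → (M_WAIT, spin_ccw)
  (M_SCAN, SIG_LOST) → (M_HALT, spin_ccw)
event = SIG_LOW selects (M_HALT, announce)

mode=M_HALT action=announce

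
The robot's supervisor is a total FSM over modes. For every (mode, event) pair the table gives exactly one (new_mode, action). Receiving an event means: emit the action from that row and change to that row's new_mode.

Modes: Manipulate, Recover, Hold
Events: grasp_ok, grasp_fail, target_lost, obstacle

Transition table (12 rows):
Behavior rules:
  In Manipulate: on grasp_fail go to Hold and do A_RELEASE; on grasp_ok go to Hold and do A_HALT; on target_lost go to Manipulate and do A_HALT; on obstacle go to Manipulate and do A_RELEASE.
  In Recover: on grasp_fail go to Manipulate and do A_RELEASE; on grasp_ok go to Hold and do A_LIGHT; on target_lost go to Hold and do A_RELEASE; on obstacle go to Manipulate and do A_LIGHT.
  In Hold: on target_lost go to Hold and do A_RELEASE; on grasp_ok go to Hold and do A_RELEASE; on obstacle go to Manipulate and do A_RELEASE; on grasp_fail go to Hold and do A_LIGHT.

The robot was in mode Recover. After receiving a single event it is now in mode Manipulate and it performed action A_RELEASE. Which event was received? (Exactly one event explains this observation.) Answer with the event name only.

try grasp_ok: (Recover, grasp_ok) → (Hold, A_LIGHT)
try grasp_fail: (Recover, grasp_fail) → (Manipulate, A_RELEASE)  ← matches
try target_lost: (Recover, target_lost) → (Hold, A_RELEASE)
try obstacle: (Recover, obstacle) → (Manipulate, A_LIGHT)

grasp_fail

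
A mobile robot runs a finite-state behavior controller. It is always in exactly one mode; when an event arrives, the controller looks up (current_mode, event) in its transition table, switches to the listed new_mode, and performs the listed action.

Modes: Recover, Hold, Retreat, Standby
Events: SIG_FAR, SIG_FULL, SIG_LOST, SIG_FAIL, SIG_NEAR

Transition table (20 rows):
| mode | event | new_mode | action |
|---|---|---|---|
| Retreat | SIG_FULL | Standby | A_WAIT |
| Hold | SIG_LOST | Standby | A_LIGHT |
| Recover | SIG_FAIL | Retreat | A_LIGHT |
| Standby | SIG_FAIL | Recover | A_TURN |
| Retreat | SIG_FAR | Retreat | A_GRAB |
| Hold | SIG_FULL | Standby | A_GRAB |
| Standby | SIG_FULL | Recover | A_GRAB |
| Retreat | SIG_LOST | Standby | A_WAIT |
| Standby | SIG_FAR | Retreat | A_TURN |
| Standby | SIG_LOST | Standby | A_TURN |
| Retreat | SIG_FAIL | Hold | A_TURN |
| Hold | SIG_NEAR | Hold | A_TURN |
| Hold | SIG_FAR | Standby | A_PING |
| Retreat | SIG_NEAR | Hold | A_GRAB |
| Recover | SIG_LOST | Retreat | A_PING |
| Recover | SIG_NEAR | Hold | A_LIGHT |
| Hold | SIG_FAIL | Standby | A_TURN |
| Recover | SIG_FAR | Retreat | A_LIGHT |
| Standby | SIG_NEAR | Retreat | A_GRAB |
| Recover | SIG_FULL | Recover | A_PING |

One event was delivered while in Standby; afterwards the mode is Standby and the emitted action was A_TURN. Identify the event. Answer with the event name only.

try SIG_FAR: (Standby, SIG_FAR) → (Retreat, A_TURN)
try SIG_FULL: (Standby, SIG_FULL) → (Recover, A_GRAB)
try SIG_LOST: (Standby, SIG_LOST) → (Standby, A_TURN)  ← matches
try SIG_FAIL: (Standby, SIG_FAIL) → (Recover, A_TURN)
try SIG_NEAR: (Standby, SIG_NEAR) → (Retreat, A_GRAB)

SIG_LOST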